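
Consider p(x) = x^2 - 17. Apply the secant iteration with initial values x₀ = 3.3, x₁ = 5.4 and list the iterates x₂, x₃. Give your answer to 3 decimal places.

4.002, 4.107

p(3.3) = -6.11000, p(5.4) = 12.16000
x₂ = 5.40000 − 12.16000·(5.40000 − 3.30000) / (12.16000 − (-6.11000)) = 5.40000 − (25.53600)/(18.27000) = 4.00230
p(4.00230) = -0.98160
x₃ = 4.00230 − (-0.98160)·(4.00230 − 5.40000) / (-0.98160 − 12.16000) = 4.00230 − (1.37199)/(-13.14160) = 4.10670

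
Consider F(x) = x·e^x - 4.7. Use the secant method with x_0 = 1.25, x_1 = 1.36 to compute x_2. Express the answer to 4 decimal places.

1.2896

F(1.25) = -0.337071, F(1.36) = 0.598823
x_2 = 1.360000 − 0.598823·(1.360000 − 1.250000) / (0.598823 − (-0.337071)) = 1.360000 − (0.065871)/(0.935894) = 1.289618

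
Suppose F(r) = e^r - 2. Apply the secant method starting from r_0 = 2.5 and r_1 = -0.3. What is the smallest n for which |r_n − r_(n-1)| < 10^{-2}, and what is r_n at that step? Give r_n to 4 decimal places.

F(2.5) = 10.182494, F(-0.3) = -1.259182
r_2 = -0.300000 − (-1.259182)·(-2.800000)/(-11.441676) = 0.008146;  |Δ| = 0.308146
F(0.008146) = -0.991821
r_3 = 0.008146 − (-0.991821)·(0.308146)/(0.267361) = 1.151265;  |Δ| = 1.143119
F(1.151265) = 1.162191
r_4 = 1.151265 − 1.162191·(1.143119)/(2.154012) = 0.534498;  |Δ| = 0.616767
F(0.534498) = -0.293408
r_5 = 0.534498 − (-0.293408)·(-0.616767)/(-1.455599) = 0.658821;  |Δ| = 0.124323
F(0.658821) = -0.067487
r_6 = 0.658821 − (-0.067487)·(0.124323)/(0.225921) = 0.695959;  |Δ| = 0.037138
F(0.695959) = 0.005631
r_7 = 0.695959 − 0.005631·(0.037138)/(0.073118) = 0.693099;  |Δ| = 0.002860
|r_7 − r_6| = 0.002860 < 10^{-2}

n = 7, r_n = 0.6931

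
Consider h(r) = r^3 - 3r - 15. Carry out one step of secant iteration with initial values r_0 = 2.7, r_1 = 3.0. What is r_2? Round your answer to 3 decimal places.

h(2.7) = -3.41700, h(3.0) = 3.00000
r_2 = 3.00000 − 3.00000·(3.00000 − 2.70000) / (3.00000 − (-3.41700)) = 3.00000 − (0.90000)/(6.41700) = 2.85975

2.860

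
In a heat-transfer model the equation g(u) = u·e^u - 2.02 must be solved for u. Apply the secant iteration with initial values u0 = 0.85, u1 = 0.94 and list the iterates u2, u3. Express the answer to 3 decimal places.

0.857, 0.857

g(0.85) = -0.03130, g(0.94) = 0.38638
u2 = 0.94000 − 0.38638·(0.94000 − 0.85000) / (0.38638 − (-0.03130)) = 0.94000 − (0.03477)/(0.41768) = 0.85674
g(0.85674) = -0.00196
u3 = 0.85674 − (-0.00196)·(0.85674 − 0.94000) / (-0.00196 − 0.38638) = 0.85674 − (0.00016)/(-0.38834) = 0.85716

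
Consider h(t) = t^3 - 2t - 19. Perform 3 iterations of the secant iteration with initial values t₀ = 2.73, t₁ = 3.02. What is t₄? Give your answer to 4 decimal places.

2.9176

h(2.73) = -4.113583, h(3.02) = 2.503608
t₂ = 3.020000 − 2.503608·(3.020000 − 2.730000) / (2.503608 − (-4.113583)) = 3.020000 − (0.726046)/(6.617191) = 2.910279
h(2.910279) = -0.171304
t₃ = 2.910279 − (-0.171304)·(2.910279 − 3.020000) / (-0.171304 − 2.503608) = 2.910279 − (0.018796)/(-2.674912) = 2.917305
h(2.917305) = -0.006384
t₄ = 2.917305 − (-0.006384)·(2.917305 − 2.910279) / (-0.006384 − (-0.171304)) = 2.917305 − (-0.000045)/(0.164919) = 2.917577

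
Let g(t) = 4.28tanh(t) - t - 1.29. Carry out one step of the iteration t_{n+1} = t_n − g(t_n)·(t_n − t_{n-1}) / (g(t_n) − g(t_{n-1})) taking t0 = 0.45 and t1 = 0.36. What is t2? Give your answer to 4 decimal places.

0.4252

g(0.45) = 0.065728, g(0.36) = -0.172484
t2 = 0.360000 − (-0.172484)·(0.360000 − 0.450000) / (-0.172484 − 0.065728) = 0.360000 − (0.015524)/(-0.238212) = 0.425167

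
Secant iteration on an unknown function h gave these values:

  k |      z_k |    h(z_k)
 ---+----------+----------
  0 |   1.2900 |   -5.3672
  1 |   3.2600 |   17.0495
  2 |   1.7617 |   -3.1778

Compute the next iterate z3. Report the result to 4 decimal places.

1.9971

z3 = 1.7617 − (-3.1778)·(1.7617 − 3.2600) / (-3.1778 − 17.0495)
   = 1.7617 − (4.761298)/(-20.227300) = 1.997090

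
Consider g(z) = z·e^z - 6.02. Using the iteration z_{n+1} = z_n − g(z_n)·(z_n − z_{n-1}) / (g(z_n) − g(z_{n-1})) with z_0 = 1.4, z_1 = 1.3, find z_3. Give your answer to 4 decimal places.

1.4340

g(1.4) = -0.342720, g(1.3) = -1.249914
z_2 = 1.300000 − (-1.249914)·(1.300000 − 1.400000) / (-1.249914 − (-0.342720)) = 1.300000 − (0.124991)/(-0.907194) = 1.437778
g(1.437778) = 0.034955
z_3 = 1.437778 − 0.034955·(1.437778 − 1.300000) / (0.034955 − (-1.249914)) = 1.437778 − (0.004816)/(1.284869) = 1.434030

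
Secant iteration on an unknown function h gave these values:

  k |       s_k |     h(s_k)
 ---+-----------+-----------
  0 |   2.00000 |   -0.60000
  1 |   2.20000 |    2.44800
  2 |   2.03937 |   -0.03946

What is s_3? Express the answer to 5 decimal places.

2.04192

s_3 = 2.03937 − (-0.03946)·(2.03937 − 2.20000) / (-0.03946 − 2.44800)
   = 2.03937 − (0.0063385)/(-2.4874600) = 2.0419182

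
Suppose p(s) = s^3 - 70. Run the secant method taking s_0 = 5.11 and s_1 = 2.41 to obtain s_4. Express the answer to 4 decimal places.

4.0907

p(5.11) = 63.432831, p(2.41) = -56.002479
s_2 = 2.410000 − (-56.002479)·(2.410000 − 5.110000) / (-56.002479 − 63.432831) = 2.410000 − (151.206693)/(-119.435310) = 3.676013
p(3.676013) = -20.325760
s_3 = 3.676013 − (-20.325760)·(3.676013 − 2.410000) / (-20.325760 − (-56.002479)) = 3.676013 − (-25.732683)/(35.676719) = 4.397287
p(4.397287) = 15.026534
s_4 = 4.397287 − 15.026534·(4.397287 − 3.676013) / (15.026534 − (-20.325760)) = 4.397287 − (10.838246)/(35.352294) = 4.090709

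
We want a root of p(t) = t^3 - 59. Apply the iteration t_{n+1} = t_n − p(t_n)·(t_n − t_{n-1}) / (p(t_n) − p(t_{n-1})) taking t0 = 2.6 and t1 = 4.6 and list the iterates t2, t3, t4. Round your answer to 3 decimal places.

3.639, 3.850, 3.896

p(2.6) = -41.42400, p(4.6) = 38.33600
t2 = 4.60000 − 38.33600·(4.60000 − 2.60000) / (38.33600 − (-41.42400)) = 4.60000 − (76.67200)/(79.76000) = 3.63872
p(3.63872) = -10.82247
t3 = 3.63872 − (-10.82247)·(3.63872 − 4.60000) / (-10.82247 − 38.33600) = 3.63872 − (10.40347)/(-49.15847) = 3.85035
p(3.85035) = -1.91793
t4 = 3.85035 − (-1.91793)·(3.85035 − 3.63872) / (-1.91793 − (-10.82247)) = 3.85035 − (-0.40589)/(8.90454) = 3.89593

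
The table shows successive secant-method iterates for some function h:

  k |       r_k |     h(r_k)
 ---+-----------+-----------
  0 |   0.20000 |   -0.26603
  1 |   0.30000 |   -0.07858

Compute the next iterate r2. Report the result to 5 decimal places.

r2 = 0.30000 − (-0.07858)·(0.30000 − 0.20000) / (-0.07858 − (-0.26603))
   = 0.30000 − (-0.0078580)/(0.1874500) = 0.3419205

0.34192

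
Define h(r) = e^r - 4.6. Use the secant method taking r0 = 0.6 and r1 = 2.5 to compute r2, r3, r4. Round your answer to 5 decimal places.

1.10944, 1.34764, 1.56715

h(0.6) = -2.7778812, h(2.5) = 7.5824940
r2 = 2.5000000 − 7.5824940·(2.5000000 − 0.6000000) / (7.5824940 − (-2.7778812)) = 2.5000000 − (14.4067385)/(10.3603752) = 1.1094385
h(1.1094385) = -1.5673448
r3 = 1.1094385 − (-1.5673448)·(1.1094385 − 2.5000000) / (-1.5673448 − 7.5824940) = 1.1094385 − (2.1794893)/(-9.1498388) = 1.3476383
h(1.3476383) = -0.7516739
r4 = 1.3476383 − (-0.7516739)·(1.3476383 − 1.1094385) / (-0.7516739 − (-1.5673448)) = 1.3476383 − (-0.1790485)/(0.8156710) = 1.5671490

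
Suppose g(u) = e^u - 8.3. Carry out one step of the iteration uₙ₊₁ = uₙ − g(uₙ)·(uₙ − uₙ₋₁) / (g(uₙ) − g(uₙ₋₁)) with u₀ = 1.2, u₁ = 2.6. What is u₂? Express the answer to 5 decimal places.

1.88731

g(1.2) = -4.9798831, g(2.6) = 5.1637380
u₂ = 2.6000000 − 5.1637380·(2.6000000 − 1.2000000) / (5.1637380 − (-4.9798831)) = 2.6000000 − (7.2292332)/(10.1436211) = 1.8873124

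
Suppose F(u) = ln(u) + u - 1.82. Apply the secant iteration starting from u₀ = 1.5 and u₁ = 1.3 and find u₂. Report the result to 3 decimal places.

1.450

F(1.5) = 0.08547, F(1.3) = -0.25764
u₂ = 1.30000 − (-0.25764)·(1.30000 − 1.50000) / (-0.25764 − 0.08547) = 1.30000 − (0.05153)/(-0.34310) = 1.45018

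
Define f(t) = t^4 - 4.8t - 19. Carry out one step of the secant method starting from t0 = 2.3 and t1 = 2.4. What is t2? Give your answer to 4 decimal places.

2.3436

f(2.3) = -2.055900, f(2.4) = 2.657600
t2 = 2.400000 − 2.657600·(2.400000 − 2.300000) / (2.657600 − (-2.055900)) = 2.400000 − (0.265760)/(4.713500) = 2.343617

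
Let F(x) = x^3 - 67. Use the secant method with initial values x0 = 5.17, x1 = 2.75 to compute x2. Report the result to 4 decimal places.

3.7025

F(5.17) = 71.188413, F(2.75) = -46.203125
x2 = 2.750000 − (-46.203125)·(2.750000 − 5.170000) / (-46.203125 − 71.188413) = 2.750000 − (111.811562)/(-117.391538) = 3.702467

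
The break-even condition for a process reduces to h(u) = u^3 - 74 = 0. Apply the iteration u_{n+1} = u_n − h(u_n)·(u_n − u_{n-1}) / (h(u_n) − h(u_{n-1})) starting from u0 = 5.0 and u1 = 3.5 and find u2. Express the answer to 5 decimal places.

4.06849

h(5.0) = 51.0000000, h(3.5) = -31.1250000
u2 = 3.5000000 − (-31.1250000)·(3.5000000 − 5.0000000) / (-31.1250000 − 51.0000000) = 3.5000000 − (46.6875000)/(-82.1250000) = 4.0684932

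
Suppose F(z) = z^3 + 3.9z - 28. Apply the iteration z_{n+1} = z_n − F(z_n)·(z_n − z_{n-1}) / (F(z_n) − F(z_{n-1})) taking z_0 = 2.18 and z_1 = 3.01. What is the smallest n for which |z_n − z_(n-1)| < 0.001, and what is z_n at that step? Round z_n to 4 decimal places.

n = 5, z_n = 2.6117

F(2.18) = -9.137768, F(3.01) = 11.009901
z_2 = 3.010000 − 11.009901·(0.830000)/(20.147669) = 2.556438;  |Δ| = 0.453562
F(2.556438) = -1.322611
z_3 = 2.556438 − (-1.322611)·(-0.453562)/(-12.332512) = 2.605081;  |Δ| = 0.048643
F(2.605081) = -0.160949
z_4 = 2.605081 − (-0.160949)·(0.048643)/(1.161662) = 2.611820;  |Δ| = 0.006739
F(2.611820) = 0.002901
z_5 = 2.611820 − 0.002901·(0.006739)/(0.163851) = 2.611701;  |Δ| = 0.000119
|z_5 − z_4| = 0.000119 < 0.001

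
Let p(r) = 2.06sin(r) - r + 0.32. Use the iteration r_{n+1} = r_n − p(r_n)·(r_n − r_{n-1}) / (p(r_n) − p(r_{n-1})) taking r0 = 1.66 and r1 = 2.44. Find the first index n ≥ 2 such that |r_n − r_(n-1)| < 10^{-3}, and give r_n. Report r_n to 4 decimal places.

n = 5, r_n = 2.0991

p(1.66) = 0.711809, p(2.44) = -0.790404
r2 = 2.440000 − (-0.790404)·(0.780000)/(-1.502213) = 2.029596;  |Δ| = 0.410404
p(2.029596) = 0.137369
r3 = 2.029596 − 0.137369·(-0.410404)/(0.927773) = 2.090361;  |Δ| = 0.060766
p(2.090361) = 0.017791
r4 = 2.090361 − 0.017791·(0.060766)/(-0.119578) = 2.099402;  |Δ| = 0.009041
p(2.099402) = -0.000570
r5 = 2.099402 − (-0.000570)·(0.009041)/(-0.018361) = 2.099122;  |Δ| = 0.000281
|r5 − r4| = 0.000281 < 10^{-3}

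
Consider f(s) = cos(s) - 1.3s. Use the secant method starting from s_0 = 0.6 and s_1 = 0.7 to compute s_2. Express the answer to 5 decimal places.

f(0.6) = 0.0453356, f(0.7) = -0.1451578
s_2 = 0.7000000 − (-0.1451578)·(0.7000000 − 0.6000000) / (-0.1451578 − 0.0453356) = 0.7000000 − (-0.0145158)/(-0.1904934) = 0.6237990

0.62380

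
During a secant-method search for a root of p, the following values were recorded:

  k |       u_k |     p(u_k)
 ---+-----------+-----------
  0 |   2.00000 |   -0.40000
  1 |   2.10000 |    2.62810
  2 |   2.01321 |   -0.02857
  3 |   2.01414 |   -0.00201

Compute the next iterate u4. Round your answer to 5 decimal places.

2.01421

u4 = 2.01414 − (-0.00201)·(2.01414 − 2.01321) / (-0.00201 − (-0.02857))
   = 2.01414 − (-0.0000019)/(0.0265600) = 2.0142104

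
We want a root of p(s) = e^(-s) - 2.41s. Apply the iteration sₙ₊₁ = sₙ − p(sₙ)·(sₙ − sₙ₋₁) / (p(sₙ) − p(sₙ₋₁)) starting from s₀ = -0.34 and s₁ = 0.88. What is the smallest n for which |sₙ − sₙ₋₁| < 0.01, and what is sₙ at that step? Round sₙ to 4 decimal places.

p(-0.34) = 2.224348, p(0.88) = -1.706017
s₂ = 0.880000 − (-1.706017)·(1.220000)/(-3.930365) = 0.350446;  |Δ| = 0.529554
p(0.350446) = -0.140201
s₃ = 0.350446 − (-0.140201)·(-0.529554)/(1.565817) = 0.303030;  |Δ| = 0.047415
p(0.303030) = 0.008273
s₄ = 0.303030 − 0.008273·(-0.047415)/(0.148474) = 0.305673;  |Δ| = 0.002642
|s₄ − s₃| = 0.002642 < 0.01

n = 4, sₙ = 0.3057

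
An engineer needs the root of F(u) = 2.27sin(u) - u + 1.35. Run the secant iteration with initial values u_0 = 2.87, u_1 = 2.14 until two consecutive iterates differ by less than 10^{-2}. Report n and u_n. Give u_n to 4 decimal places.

n = 4, u_n = 2.5727

F(2.87) = -0.911036, F(2.14) = 1.122090
u_2 = 2.140000 − 1.122090·(-0.730000)/(2.033126) = 2.542890;  |Δ| = 0.402890
F(2.542890) = 0.086417
u_3 = 2.542890 − 0.086417·(0.402890)/(-1.035673) = 2.576507;  |Δ| = 0.033617
F(2.576507) = -0.010950
u_4 = 2.576507 − (-0.010950)·(0.033617)/(-0.097367) = 2.572727;  |Δ| = 0.003781
|u_4 − u_3| = 0.003781 < 10^{-2}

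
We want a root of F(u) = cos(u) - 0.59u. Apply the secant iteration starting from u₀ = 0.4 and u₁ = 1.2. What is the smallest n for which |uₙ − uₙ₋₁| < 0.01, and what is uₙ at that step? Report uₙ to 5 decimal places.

n = 4, uₙ = 0.96506

F(0.4) = 0.6850610, F(1.2) = -0.3456422
u₂ = 1.2000000 − (-0.3456422)·(0.8000000)/(-1.0307032) = 0.9317232;  |Δ| = 0.2682768
F(0.9317232) = 0.0467351
u₃ = 0.9317232 − 0.0467351·(-0.2682768)/(0.3923773) = 0.9636770;  |Δ| = 0.0319538
F(0.9636770) = 0.0019346
u₄ = 0.9636770 − 0.0019346·(0.0319538)/(-0.0448005) = 0.9650568;  |Δ| = 0.0013798
|u₄ − u₃| = 0.0013798 < 0.01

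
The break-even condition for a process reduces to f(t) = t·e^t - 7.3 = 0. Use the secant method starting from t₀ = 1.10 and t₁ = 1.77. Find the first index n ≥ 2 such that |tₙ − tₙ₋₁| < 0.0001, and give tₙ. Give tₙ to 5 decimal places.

n = 6, tₙ = 1.54977

f(1.10) = -3.9954174, f(1.77) = 3.0914104
t₂ = 1.7700000 − 3.0914104·(0.6700000)/(7.0868278) = 1.4777331;  |Δ| = 0.2922669
f(1.4777331) = -0.8230976
t₃ = 1.4777331 − (-0.8230976)·(-0.2922669)/(-3.9145081) = 1.5391876;  |Δ| = 0.0614545
f(1.5391876) = -0.1261505
t₄ = 1.5391876 − (-0.1261505)·(0.0614545)/(0.6969471) = 1.5503112;  |Δ| = 0.0111235
f(1.5503112) = 0.0065181
t₅ = 1.5503112 − 0.0065181·(0.0111235)/(0.1326686) = 1.5497647;  |Δ| = 0.0005465
f(1.5497647) = -0.0000481
t₆ = 1.5497647 − (-0.0000481)·(-0.0005465)/(-0.0065662) = 1.5497687;  |Δ| = 0.0000040
|t₆ − t₅| = 0.0000040 < 0.0001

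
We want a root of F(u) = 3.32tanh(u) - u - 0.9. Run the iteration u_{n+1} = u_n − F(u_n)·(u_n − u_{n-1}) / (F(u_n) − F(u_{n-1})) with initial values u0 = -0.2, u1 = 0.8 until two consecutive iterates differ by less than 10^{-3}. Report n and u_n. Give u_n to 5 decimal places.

n = 6, u_n = 0.42122

F(-0.2) = -1.3552861, F(0.8) = 0.5046021
u2 = 0.8000000 − 0.5046021·(1.0000000)/(1.8598881) = 0.5286922;  |Δ| = 0.2713078
F(0.5286922) = 0.1794520
u3 = 0.5286922 − 0.1794520·(-0.2713078)/(-0.3251501) = 0.3789561;  |Δ| = 0.1497362
F(0.3789561) = -0.0777783
u4 = 0.3789561 − (-0.0777783)·(-0.1497362)/(-0.2572303) = 0.4242315;  |Δ| = 0.0452755
F(0.4242315) = 0.0053929
u5 = 0.4242315 − 0.0053929·(0.0452755)/(0.0831712) = 0.4212959;  |Δ| = 0.0029357
F(0.4212959) = 0.0001357
u6 = 0.4212959 − 0.0001357·(-0.0029357)/(-0.0052572) = 0.4212201;  |Δ| = 0.0000758
|u6 − u5| = 0.0000758 < 10^{-3}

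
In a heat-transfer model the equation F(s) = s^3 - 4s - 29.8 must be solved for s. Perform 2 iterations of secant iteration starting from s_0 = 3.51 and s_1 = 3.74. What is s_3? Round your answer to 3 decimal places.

3.528

F(3.51) = -0.59645, F(3.74) = 7.55362
s_2 = 3.74000 − 7.55362·(3.74000 − 3.51000) / (7.55362 − (-0.59645)) = 3.74000 − (1.73733)/(8.15007) = 3.52683
F(3.52683) = -0.03867
s_3 = 3.52683 − (-0.03867)·(3.52683 − 3.74000) / (-0.03867 − 7.55362) = 3.52683 − (0.00824)/(-7.59229) = 3.52792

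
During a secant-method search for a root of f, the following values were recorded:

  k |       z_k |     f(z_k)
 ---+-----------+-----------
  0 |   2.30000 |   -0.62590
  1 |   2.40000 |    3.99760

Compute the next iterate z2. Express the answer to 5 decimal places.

2.31354

z2 = 2.40000 − 3.99760·(2.40000 − 2.30000) / (3.99760 − (-0.62590))
   = 2.40000 − (0.3997600)/(4.6235000) = 2.3135374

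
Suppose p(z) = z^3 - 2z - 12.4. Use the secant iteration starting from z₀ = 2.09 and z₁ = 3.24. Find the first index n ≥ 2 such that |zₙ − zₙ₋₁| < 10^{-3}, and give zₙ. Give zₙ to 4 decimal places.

p(2.09) = -7.450671, p(3.24) = 15.132224
z₂ = 3.240000 − 15.132224·(1.150000)/(22.582895) = 2.469414;  |Δ| = 0.770586
p(2.469414) = -2.280324
z₃ = 2.469414 − (-2.280324)·(-0.770586)/(-17.412548) = 2.570329;  |Δ| = 0.100915
p(2.570329) = -0.559543
z₄ = 2.570329 − (-0.559543)·(0.100915)/(1.720781) = 2.603143;  |Δ| = 0.032814
p(2.603143) = 0.033539
z₅ = 2.603143 − 0.033539·(0.032814)/(0.593082) = 2.601288;  |Δ| = 0.001856
p(2.601288) = -0.000447
z₆ = 2.601288 − (-0.000447)·(-0.001856)/(-0.033985) = 2.601312;  |Δ| = 0.000024
|z₆ − z₅| = 0.000024 < 10^{-3}

n = 6, zₙ = 2.6013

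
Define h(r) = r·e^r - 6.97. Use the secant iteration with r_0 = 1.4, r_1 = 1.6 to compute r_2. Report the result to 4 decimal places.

1.5150

h(1.4) = -1.292720, h(1.6) = 0.954852
r_2 = 1.600000 − 0.954852·(1.600000 − 1.400000) / (0.954852 − (-1.292720)) = 1.600000 − (0.190970)/(2.247572) = 1.515033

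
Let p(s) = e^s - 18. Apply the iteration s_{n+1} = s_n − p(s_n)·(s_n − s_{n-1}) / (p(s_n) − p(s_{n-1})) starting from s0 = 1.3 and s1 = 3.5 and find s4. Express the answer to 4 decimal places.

p(1.3) = -14.330703, p(3.5) = 15.115452
s2 = 3.500000 − 15.115452·(3.500000 − 1.300000) / (15.115452 − (-14.330703)) = 3.500000 − (33.253994)/(29.446155) = 2.370685
p(2.370685) = -7.295281
s3 = 2.370685 − (-7.295281)·(2.370685 − 3.500000) / (-7.295281 − 15.115452) = 2.370685 − (8.238673)/(-22.410733) = 2.738306
p(2.738306) = -2.539221
s4 = 2.738306 − (-2.539221)·(2.738306 − 2.370685) / (-2.539221 − (-7.295281)) = 2.738306 − (-0.933473)/(4.756060) = 2.934577

2.9346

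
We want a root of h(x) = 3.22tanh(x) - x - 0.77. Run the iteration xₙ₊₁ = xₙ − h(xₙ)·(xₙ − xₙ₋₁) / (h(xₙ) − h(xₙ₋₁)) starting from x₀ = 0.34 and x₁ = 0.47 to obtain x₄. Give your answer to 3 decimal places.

0.370

h(0.34) = -0.05552, h(0.47) = 0.17100
x₂ = 0.47000 − 0.17100·(0.47000 − 0.34000) / (0.17100 − (-0.05552)) = 0.47000 − (0.02223)/(0.22652) = 0.37186
h(0.37186) = 0.00324
x₃ = 0.37186 − 0.00324·(0.37186 − 0.47000) / (0.00324 − 0.17100) = 0.37186 − (-0.00032)/(-0.16777) = 0.36997
h(0.36997) = -0.00020
x₄ = 0.36997 − (-0.00020)·(0.36997 − 0.37186) / (-0.00020 − 0.00324) = 0.36997 − (0.00000)/(-0.00343) = 0.37008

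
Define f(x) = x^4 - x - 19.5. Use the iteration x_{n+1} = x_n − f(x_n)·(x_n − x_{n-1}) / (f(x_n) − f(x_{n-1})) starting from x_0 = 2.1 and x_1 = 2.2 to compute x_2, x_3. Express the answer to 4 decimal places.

f(2.1) = -2.151900, f(2.2) = 1.725600
x_2 = 2.200000 − 1.725600·(2.200000 − 2.100000) / (1.725600 − (-2.151900)) = 2.200000 − (0.172560)/(3.877500) = 2.155497
f(2.155497) = -0.068622
x_3 = 2.155497 − (-0.068622)·(2.155497 − 2.200000) / (-0.068622 − 1.725600) = 2.155497 − (0.003054)/(-1.794222) = 2.157199

2.1555, 2.1572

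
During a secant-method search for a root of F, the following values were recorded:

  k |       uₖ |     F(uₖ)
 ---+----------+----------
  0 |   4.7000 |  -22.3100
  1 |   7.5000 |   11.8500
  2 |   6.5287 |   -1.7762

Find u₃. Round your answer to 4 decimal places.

6.6553

u₃ = 6.5287 − (-1.7762)·(6.5287 − 7.5000) / (-1.7762 − 11.8500)
   = 6.5287 − (1.725223)/(-13.626200) = 6.655311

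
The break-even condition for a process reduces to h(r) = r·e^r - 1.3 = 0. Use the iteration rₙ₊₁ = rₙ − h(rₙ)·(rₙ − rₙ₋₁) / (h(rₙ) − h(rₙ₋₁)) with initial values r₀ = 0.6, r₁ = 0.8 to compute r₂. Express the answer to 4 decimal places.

h(0.6) = -0.206729, h(0.8) = 0.480433
r₂ = 0.800000 − 0.480433·(0.800000 − 0.600000) / (0.480433 − (-0.206729)) = 0.800000 − (0.096087)/(0.687161) = 0.660169

0.6602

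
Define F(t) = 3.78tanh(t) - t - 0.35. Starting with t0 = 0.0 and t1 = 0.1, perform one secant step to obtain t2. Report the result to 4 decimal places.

0.1265

F(0.0) = -0.350000, F(0.1) = -0.073255
t2 = 0.100000 − (-0.073255)·(0.100000 − 0.000000) / (-0.073255 − (-0.350000)) = 0.100000 − (-0.007325)/(0.276745) = 0.126470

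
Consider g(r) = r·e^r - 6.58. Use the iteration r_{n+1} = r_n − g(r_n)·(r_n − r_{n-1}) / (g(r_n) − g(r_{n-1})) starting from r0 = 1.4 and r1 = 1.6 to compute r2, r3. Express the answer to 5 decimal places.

1.48033, 1.48664

g(1.4) = -0.9027200, g(1.6) = 1.3448519
r2 = 1.6000000 − 1.3448519·(1.6000000 − 1.4000000) / (1.3448519 − (-0.9027200)) = 1.6000000 − (0.2689704)/(2.2475719) = 1.4803285
g(1.4803285) = -0.0748611
r3 = 1.4803285 − (-0.0748611)·(1.4803285 − 1.6000000) / (-0.0748611 − 1.3448519) = 1.4803285 − (0.0089587)/(-1.4197130) = 1.4866387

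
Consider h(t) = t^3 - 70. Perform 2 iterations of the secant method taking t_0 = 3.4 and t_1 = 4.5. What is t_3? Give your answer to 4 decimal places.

4.1152

h(3.4) = -30.696000, h(4.5) = 21.125000
t_2 = 4.500000 − 21.125000·(4.500000 − 3.400000) / (21.125000 − (-30.696000)) = 4.500000 − (23.237500)/(51.821000) = 4.051581
h(4.051581) = -3.492028
t_3 = 4.051581 − (-3.492028)·(4.051581 − 4.500000) / (-3.492028 − 21.125000) = 4.051581 − (1.565890)/(-24.617028) = 4.115191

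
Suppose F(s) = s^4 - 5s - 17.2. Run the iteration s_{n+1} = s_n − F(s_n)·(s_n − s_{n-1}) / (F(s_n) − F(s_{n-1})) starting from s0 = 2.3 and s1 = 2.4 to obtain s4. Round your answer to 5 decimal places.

F(2.3) = -0.7159000, F(2.4) = 3.9776000
s2 = 2.4000000 − 3.9776000·(2.4000000 − 2.3000000) / (3.9776000 − (-0.7159000)) = 2.4000000 − (0.3977600)/(4.6935000) = 2.3152530
F(2.3152530) = -0.0424144
s3 = 2.3152530 − (-0.0424144)·(2.3152530 − 2.4000000) / (-0.0424144 − 3.9776000) = 2.3152530 − (0.0035945)/(-4.0200144) = 2.3161472
F(2.3161472) = -0.0024714
s4 = 2.3161472 − (-0.0024714)·(2.3161472 − 2.3152530) / (-0.0024714 − (-0.0424144)) = 2.3161472 − (-0.0000022)/(0.0399430) = 2.3162025

2.31620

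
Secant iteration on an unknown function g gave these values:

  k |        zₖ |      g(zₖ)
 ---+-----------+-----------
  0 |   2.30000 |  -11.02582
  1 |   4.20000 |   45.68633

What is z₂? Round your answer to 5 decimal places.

2.66939

z₂ = 4.20000 − 45.68633·(4.20000 − 2.30000) / (45.68633 − (-11.02582))
   = 4.20000 − (86.8040270)/(56.7121500) = 2.6693928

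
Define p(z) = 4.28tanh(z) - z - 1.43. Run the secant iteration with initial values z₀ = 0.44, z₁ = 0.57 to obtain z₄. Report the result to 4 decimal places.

p(0.44) = -0.099602, p(0.57) = 0.205738
z₂ = 0.570000 − 0.205738·(0.570000 − 0.440000) / (0.205738 − (-0.099602)) = 0.570000 − (0.026746)/(0.305339) = 0.482406
p(0.482406) = 0.005755
z₃ = 0.482406 − 0.005755·(0.482406 − 0.570000) / (0.005755 − 0.205738) = 0.482406 − (-0.000504)/(-0.199983) = 0.479885
p(0.479885) = -0.000356
z₄ = 0.479885 − (-0.000356)·(0.479885 − 0.482406) / (-0.000356 − 0.005755) = 0.479885 − (0.000001)/(-0.006111) = 0.480032

0.4800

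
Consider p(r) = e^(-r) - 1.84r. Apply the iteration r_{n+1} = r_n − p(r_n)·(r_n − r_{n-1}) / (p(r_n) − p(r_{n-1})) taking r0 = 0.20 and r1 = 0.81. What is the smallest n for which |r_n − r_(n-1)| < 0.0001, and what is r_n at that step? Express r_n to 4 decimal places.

n = 5, r_n = 0.3739

p(0.20) = 0.450731, p(0.81) = -1.045542
r2 = 0.810000 − (-1.045542)·(0.610000)/(-1.496273) = 0.383754;  |Δ| = 0.426246
p(0.383754) = -0.024808
r3 = 0.383754 − (-0.024808)·(-0.426246)/(1.020734) = 0.373394;  |Δ| = 0.010359
p(0.373394) = 0.001348
r4 = 0.373394 − 0.001348·(-0.010359)/(0.026156) = 0.373928;  |Δ| = 0.000534
p(0.373928) = -0.000002
r5 = 0.373928 − (-0.000002)·(0.000534)/(-0.001350) = 0.373928;  |Δ| = 0.000001
|r5 − r4| = 0.000001 < 0.0001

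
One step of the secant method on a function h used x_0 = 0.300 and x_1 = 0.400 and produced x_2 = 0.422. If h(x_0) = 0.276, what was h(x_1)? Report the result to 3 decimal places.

0.050

The secant line through (0.300, 0.276) and (0.400, h(x_1)) crosses zero at x_2 = 0.422.
So (0.300, 0.276), (0.400, h(x_1)), (0.422, 0) are collinear:
h(x_1) = 0.276 · (0.400 − 0.422) / (0.300 − 0.422) = 0.276 · (-0.02200)/(-0.12200) = 0.04977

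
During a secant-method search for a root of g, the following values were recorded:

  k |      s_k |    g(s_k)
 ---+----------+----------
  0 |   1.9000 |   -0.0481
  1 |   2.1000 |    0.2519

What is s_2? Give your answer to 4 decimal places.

1.9321

s_2 = 2.1000 − 0.2519·(2.1000 − 1.9000) / (0.2519 − (-0.0481))
   = 2.1000 − (0.050380)/(0.300000) = 1.932067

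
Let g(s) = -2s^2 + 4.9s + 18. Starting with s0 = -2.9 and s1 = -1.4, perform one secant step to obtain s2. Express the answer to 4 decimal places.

g(-2.9) = -13.030000, g(-1.4) = 7.220000
s2 = -1.400000 − 7.220000·(-1.400000 − (-2.900000)) / (7.220000 − (-13.030000)) = -1.400000 − (10.830000)/(20.250000) = -1.934815

-1.9348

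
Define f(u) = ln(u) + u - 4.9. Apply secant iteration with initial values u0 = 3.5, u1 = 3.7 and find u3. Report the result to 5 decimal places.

3.61493

f(3.5) = -0.1472370, f(3.7) = 0.1083328
u2 = 3.7000000 − 0.1083328·(3.7000000 − 3.5000000) / (0.1083328 − (-0.1472370)) = 3.7000000 − (0.0216666)/(0.2555699) = 3.6152225
f(3.6152225) = 0.0003759
u3 = 3.6152225 − 0.0003759·(3.6152225 − 3.7000000) / (0.0003759 − 0.1083328) = 3.6152225 − (-0.0000319)/(-0.1079569) = 3.6149273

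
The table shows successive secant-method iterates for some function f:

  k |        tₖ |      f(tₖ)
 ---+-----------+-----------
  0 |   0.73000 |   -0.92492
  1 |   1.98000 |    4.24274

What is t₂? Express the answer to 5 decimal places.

0.95373

t₂ = 1.98000 − 4.24274·(1.98000 − 0.73000) / (4.24274 − (-0.92492))
   = 1.98000 − (5.3034250)/(5.1676600) = 0.9537280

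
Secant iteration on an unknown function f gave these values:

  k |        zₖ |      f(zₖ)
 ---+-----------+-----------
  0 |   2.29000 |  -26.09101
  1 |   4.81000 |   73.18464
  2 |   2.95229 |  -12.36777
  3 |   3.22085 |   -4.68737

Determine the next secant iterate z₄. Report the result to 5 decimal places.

3.38475

z₄ = 3.22085 − (-4.68737)·(3.22085 − 2.95229) / (-4.68737 − (-12.36777))
   = 3.22085 − (-1.2588401)/(7.6804000) = 3.3847529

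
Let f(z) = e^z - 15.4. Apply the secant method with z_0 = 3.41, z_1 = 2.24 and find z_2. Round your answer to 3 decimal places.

f(3.41) = 14.86524, f(2.24) = -6.00667
z_2 = 2.24000 − (-6.00667)·(2.24000 − 3.41000) / (-6.00667 − 14.86524) = 2.24000 − (7.02780)/(-20.87191) = 2.57671

2.577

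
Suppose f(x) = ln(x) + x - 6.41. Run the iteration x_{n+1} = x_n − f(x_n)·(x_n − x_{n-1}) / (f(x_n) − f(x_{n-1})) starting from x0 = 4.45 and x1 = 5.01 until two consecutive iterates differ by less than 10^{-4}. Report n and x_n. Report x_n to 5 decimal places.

f(4.45) = -0.4670959, f(5.01) = 0.2114359
x2 = 5.0100000 − 0.2114359·(0.5600000)/(0.6785318) = 4.8354995;  |Δ| = 0.1745005
f(4.8354995) = 0.0014840
x3 = 4.8354995 − 0.0014840·(-0.1745005)/(-0.2099519) = 4.8342661;  |Δ| = 0.0012334
f(4.8342661) = -0.0000045
x4 = 4.8342661 − (-0.0000045)·(-0.0012334)/(-0.0014885) = 4.8342699;  |Δ| = 0.0000038
|x4 − x3| = 0.0000038 < 10^{-4}

n = 4, x_n = 4.83427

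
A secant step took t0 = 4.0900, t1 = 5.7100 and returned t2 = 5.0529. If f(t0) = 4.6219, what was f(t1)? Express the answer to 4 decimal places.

The secant line through (4.0900, 4.6219) and (5.7100, f(t1)) crosses zero at t2 = 5.0529.
So (4.0900, 4.6219), (5.7100, f(t1)), (5.0529, 0) are collinear:
f(t1) = 4.6219 · (5.7100 − 5.0529) / (4.0900 − 5.0529) = 4.6219 · (0.657100)/(-0.962900) = -3.154066

-3.1541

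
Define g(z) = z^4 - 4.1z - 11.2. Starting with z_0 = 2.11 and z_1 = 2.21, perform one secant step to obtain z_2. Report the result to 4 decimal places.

2.1108

g(2.11) = -0.029806, g(2.21) = 3.593433
z_2 = 2.210000 − 3.593433·(2.210000 − 2.110000) / (3.593433 − (-0.029806)) = 2.210000 − (0.359343)/(3.623238) = 2.110823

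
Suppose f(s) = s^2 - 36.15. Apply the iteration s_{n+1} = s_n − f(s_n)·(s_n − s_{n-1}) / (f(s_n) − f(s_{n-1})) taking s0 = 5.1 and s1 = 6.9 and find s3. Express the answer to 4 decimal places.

6.0078

f(5.1) = -10.140000, f(6.9) = 11.460000
s2 = 6.900000 − 11.460000·(6.900000 − 5.100000) / (11.460000 − (-10.140000)) = 6.900000 − (20.628000)/(21.600000) = 5.945000
f(5.945000) = -0.806975
s3 = 5.945000 − (-0.806975)·(5.945000 − 6.900000) / (-0.806975 − 11.460000) = 5.945000 − (0.770661)/(-12.266975) = 6.007824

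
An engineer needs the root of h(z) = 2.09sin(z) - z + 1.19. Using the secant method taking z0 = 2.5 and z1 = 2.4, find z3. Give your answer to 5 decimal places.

h(2.5) = -0.0591932, h(2.4) = 0.2017180
z2 = 2.4000000 − 0.2017180·(2.4000000 − 2.5000000) / (0.2017180 − (-0.0591932)) = 2.4000000 − (-0.0201718)/(0.2609113) = 2.4773129
h(2.4773129) = 0.0011558
z3 = 2.4773129 − 0.0011558·(2.4773129 − 2.4000000) / (0.0011558 − 0.2017180) = 2.4773129 − (0.0000894)/(-0.2005622) = 2.4777584

2.47776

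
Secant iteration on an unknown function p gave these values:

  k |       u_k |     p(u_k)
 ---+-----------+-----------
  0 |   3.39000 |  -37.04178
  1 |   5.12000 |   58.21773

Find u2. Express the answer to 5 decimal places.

4.06271

u2 = 5.12000 − 58.21773·(5.12000 − 3.39000) / (58.21773 − (-37.04178))
   = 5.12000 − (100.7166729)/(95.2595100) = 4.0627127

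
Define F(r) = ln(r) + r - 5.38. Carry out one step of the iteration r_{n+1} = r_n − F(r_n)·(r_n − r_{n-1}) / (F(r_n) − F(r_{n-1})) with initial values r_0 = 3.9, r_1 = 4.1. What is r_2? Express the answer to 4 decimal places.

3.9952

F(3.9) = -0.119023, F(4.1) = 0.130987
r_2 = 4.100000 − 0.130987·(4.100000 − 3.900000) / (0.130987 − (-0.119023)) = 4.100000 − (0.026197)/(0.250010) = 3.995215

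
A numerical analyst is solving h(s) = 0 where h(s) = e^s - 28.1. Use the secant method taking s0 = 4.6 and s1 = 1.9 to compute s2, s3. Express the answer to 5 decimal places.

2.52305, 4.20805

h(4.6) = 71.3843156, h(1.9) = -21.4141056
s2 = 1.9000000 − (-21.4141056)·(1.9000000 − 4.6000000) / (-21.4141056 − 71.3843156) = 1.9000000 − (57.8180850)/(-92.7984212) = 2.5230503
h(2.5230503) = -15.6334344
s3 = 2.5230503 − (-15.6334344)·(2.5230503 − 1.9000000) / (-15.6334344 − (-21.4141056)) = 2.5230503 − (-9.7404161)/(5.7806712) = 4.2080478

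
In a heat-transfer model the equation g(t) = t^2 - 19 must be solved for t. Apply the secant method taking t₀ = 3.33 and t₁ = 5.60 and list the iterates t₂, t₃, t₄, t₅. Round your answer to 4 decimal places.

g(3.33) = -7.911100, g(5.60) = 12.360000
t₂ = 5.600000 − 12.360000·(5.600000 − 3.330000) / (12.360000 − (-7.911100)) = 5.600000 − (28.057200)/(20.271100) = 4.215901
g(4.215901) = -1.226175
t₃ = 4.215901 − (-1.226175)·(4.215901 − 5.600000) / (-1.226175 − 12.360000) = 4.215901 − (1.697147)/(-13.586175) = 4.340819
g(4.340819) = -0.157293
t₄ = 4.340819 − (-0.157293)·(4.340819 − 4.215901) / (-0.157293 − (-1.226175)) = 4.340819 − (-0.019649)/(1.068882) = 4.359201
g(4.359201) = 0.002634
t₅ = 4.359201 − 0.002634·(4.359201 − 4.340819) / (0.002634 − (-0.157293)) = 4.359201 − (0.000048)/(0.159928) = 4.358898

4.2159, 4.3408, 4.3592, 4.3589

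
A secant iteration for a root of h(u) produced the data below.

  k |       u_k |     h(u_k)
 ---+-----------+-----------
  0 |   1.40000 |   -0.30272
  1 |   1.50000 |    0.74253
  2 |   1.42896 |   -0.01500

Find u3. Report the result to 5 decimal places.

u3 = 1.42896 − (-0.01500)·(1.42896 − 1.50000) / (-0.01500 − 0.74253)
   = 1.42896 − (0.0010656)/(-0.7575300) = 1.4303667

1.43037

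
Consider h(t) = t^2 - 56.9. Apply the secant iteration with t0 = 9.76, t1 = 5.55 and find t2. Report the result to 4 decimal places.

h(9.76) = 38.357600, h(5.55) = -26.097500
t2 = 5.550000 − (-26.097500)·(5.550000 − 9.760000) / (-26.097500 − 38.357600) = 5.550000 − (109.870475)/(-64.455100) = 7.254605

7.2546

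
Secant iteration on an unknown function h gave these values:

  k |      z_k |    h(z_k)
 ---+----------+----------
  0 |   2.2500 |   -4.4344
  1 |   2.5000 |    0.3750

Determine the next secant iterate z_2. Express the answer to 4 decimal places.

z_2 = 2.5000 − 0.3750·(2.5000 − 2.2500) / (0.3750 − (-4.4344))
   = 2.5000 − (0.093750)/(4.809400) = 2.480507

2.4805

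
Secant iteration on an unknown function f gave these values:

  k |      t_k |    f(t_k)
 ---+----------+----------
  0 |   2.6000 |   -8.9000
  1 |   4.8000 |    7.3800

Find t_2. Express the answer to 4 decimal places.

3.8027

t_2 = 4.8000 − 7.3800·(4.8000 − 2.6000) / (7.3800 − (-8.9000))
   = 4.8000 − (16.236000)/(16.280000) = 3.802703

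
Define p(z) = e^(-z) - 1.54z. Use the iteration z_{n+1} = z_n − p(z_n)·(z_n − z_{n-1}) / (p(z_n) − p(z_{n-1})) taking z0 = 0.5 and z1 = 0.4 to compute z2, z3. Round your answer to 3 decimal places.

p(0.5) = -0.16347, p(0.4) = 0.05432
z2 = 0.40000 − 0.05432·(0.40000 − 0.50000) / (0.05432 − (-0.16347)) = 0.40000 − (-0.00543)/(0.21779) = 0.42494
p(0.42494) = -0.00060
z3 = 0.42494 − (-0.00060)·(0.42494 − 0.40000) / (-0.00060 − 0.05432) = 0.42494 − (-0.00002)/(-0.05492) = 0.42467

0.425, 0.425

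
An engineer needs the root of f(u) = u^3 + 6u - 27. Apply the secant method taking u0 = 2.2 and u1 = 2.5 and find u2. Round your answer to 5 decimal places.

2.33953

f(2.2) = -3.1520000, f(2.5) = 3.6250000
u2 = 2.5000000 − 3.6250000·(2.5000000 − 2.2000000) / (3.6250000 − (-3.1520000)) = 2.5000000 − (1.0875000)/(6.7770000) = 2.3395308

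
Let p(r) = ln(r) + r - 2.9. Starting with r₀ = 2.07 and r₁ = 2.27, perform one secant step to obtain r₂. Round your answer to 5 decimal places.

2.14012

p(2.07) = -0.1024514, p(2.27) = 0.1897798
r₂ = 2.2700000 − 0.1897798·(2.2700000 − 2.0700000) / (0.1897798 − (-0.1024514)) = 2.2700000 − (0.0379560)/(0.2922312) = 2.1401167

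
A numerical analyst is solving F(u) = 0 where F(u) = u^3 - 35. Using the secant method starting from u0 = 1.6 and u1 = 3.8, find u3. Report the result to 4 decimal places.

F(1.6) = -30.904000, F(3.8) = 19.872000
u2 = 3.800000 − 19.872000·(3.800000 − 1.600000) / (19.872000 − (-30.904000)) = 3.800000 − (43.718400)/(50.776000) = 2.938995
F(2.938995) = -9.613873
u3 = 2.938995 − (-9.613873)·(2.938995 − 3.800000) / (-9.613873 − 19.872000) = 2.938995 − (8.277594)/(-29.485873) = 3.219726

3.2197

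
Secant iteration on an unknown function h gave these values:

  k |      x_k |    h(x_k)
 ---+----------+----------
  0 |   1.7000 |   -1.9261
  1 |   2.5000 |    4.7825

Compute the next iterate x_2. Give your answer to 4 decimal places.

1.9297

x_2 = 2.5000 − 4.7825·(2.5000 − 1.7000) / (4.7825 − (-1.9261))
   = 2.5000 − (3.826000)/(6.708600) = 1.929687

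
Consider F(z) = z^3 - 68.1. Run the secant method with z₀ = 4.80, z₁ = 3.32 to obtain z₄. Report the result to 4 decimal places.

F(4.80) = 42.492000, F(3.32) = -31.505632
z₂ = 3.320000 − (-31.505632)·(3.320000 − 4.800000) / (-31.505632 − 42.492000) = 3.320000 − (46.628335)/(-73.997632) = 3.950133
F(3.950133) = -6.463909
z₃ = 3.950133 − (-6.463909)·(3.950133 − 3.320000) / (-6.463909 − (-31.505632)) = 3.950133 − (-4.073121)/(25.041723) = 4.112786
F(4.112786) = 1.467820
z₄ = 4.112786 − 1.467820·(4.112786 − 3.950133) / (1.467820 − (-6.463909)) = 4.112786 − (0.238746)/(7.931729) = 4.082686

4.0827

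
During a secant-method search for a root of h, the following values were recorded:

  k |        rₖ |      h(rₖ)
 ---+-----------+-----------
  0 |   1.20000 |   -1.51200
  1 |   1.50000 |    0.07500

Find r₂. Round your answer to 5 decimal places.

1.48582

r₂ = 1.50000 − 0.07500·(1.50000 − 1.20000) / (0.07500 − (-1.51200))
   = 1.50000 − (0.0225000)/(1.5870000) = 1.4858223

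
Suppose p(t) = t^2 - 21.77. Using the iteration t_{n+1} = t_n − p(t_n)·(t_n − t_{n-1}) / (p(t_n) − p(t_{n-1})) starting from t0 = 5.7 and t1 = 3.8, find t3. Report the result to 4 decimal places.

p(5.7) = 10.720000, p(3.8) = -7.330000
t2 = 3.800000 − (-7.330000)·(3.800000 − 5.700000) / (-7.330000 − 10.720000) = 3.800000 − (13.927000)/(-18.050000) = 4.571579
p(4.571579) = -0.870666
t3 = 4.571579 − (-0.870666)·(4.571579 − 3.800000) / (-0.870666 − (-7.330000)) = 4.571579 − (-0.671788)/(6.459334) = 4.675582

4.6756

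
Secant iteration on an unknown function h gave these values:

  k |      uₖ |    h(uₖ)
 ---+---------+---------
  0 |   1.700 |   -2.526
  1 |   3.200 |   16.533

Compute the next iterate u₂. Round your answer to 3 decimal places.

u₂ = 3.200 − 16.533·(3.200 − 1.700) / (16.533 − (-2.526))
   = 3.200 − (24.79950)/(19.05900) = 1.89880

1.899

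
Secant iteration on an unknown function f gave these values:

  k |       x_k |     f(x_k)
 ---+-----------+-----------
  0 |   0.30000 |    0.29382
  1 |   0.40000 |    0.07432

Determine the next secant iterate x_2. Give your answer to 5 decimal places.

x_2 = 0.40000 − 0.07432·(0.40000 − 0.30000) / (0.07432 − 0.29382)
   = 0.40000 − (0.0074320)/(-0.2195000) = 0.4338588

0.43386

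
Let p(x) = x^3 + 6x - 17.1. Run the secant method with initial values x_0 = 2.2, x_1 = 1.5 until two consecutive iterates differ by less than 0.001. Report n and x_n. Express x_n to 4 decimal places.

p(2.2) = 6.748000, p(1.5) = -4.725000
x_2 = 1.500000 − (-4.725000)·(-0.700000)/(-11.473000) = 1.788286;  |Δ| = 0.288286
p(1.788286) = -0.651412
x_3 = 1.788286 − (-0.651412)·(0.288286)/(4.073588) = 1.834386;  |Δ| = 0.046100
p(1.834386) = 0.078967
x_4 = 1.834386 − 0.078967·(0.046100)/(0.730379) = 1.829401;  |Δ| = 0.004984
p(1.829401) = -0.001117
x_5 = 1.829401 − (-0.001117)·(-0.004984)/(-0.080084) = 1.829471;  |Δ| = 0.000070
|x_5 − x_4| = 0.000070 < 0.001

n = 5, x_n = 1.8295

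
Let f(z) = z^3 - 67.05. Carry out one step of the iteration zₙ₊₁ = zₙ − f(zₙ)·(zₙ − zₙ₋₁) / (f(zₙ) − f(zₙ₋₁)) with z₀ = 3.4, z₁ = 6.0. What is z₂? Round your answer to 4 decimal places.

f(3.4) = -27.746000, f(6.0) = 148.950000
z₂ = 6.000000 − 148.950000·(6.000000 − 3.400000) / (148.950000 − (-27.746000)) = 6.000000 − (387.270000)/(176.696000) = 3.808270

3.8083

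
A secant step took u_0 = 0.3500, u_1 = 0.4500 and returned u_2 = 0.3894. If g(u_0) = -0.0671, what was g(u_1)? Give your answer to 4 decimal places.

The secant line through (0.3500, -0.0671) and (0.4500, g(u_1)) crosses zero at u_2 = 0.3894.
So (0.3500, -0.0671), (0.4500, g(u_1)), (0.3894, 0) are collinear:
g(u_1) = -0.0671 · (0.4500 − 0.3894) / (0.3500 − 0.3894) = -0.0671 · (0.060600)/(-0.039400) = 0.103205

0.1032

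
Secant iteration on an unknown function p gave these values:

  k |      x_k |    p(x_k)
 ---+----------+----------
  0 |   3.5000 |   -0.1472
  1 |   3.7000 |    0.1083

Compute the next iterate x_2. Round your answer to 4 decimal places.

3.6152

x_2 = 3.7000 − 0.1083·(3.7000 − 3.5000) / (0.1083 − (-0.1472))
   = 3.7000 − (0.021660)/(0.255500) = 3.615225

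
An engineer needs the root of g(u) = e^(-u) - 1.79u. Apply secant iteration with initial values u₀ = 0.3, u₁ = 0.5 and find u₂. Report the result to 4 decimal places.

g(0.3) = 0.203818, g(0.5) = -0.288469
u₂ = 0.500000 − (-0.288469)·(0.500000 − 0.300000) / (-0.288469 − 0.203818) = 0.500000 − (-0.057694)/(-0.492288) = 0.382805

0.3828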